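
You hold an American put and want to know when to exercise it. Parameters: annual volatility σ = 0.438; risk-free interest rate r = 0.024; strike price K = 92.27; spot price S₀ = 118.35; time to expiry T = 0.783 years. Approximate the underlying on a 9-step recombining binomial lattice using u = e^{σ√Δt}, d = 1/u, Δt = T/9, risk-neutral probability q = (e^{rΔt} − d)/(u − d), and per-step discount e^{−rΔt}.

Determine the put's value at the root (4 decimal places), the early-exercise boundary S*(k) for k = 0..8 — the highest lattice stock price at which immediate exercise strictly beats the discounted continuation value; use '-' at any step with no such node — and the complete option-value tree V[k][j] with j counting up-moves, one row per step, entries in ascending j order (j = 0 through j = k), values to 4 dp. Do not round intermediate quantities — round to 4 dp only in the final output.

Δt=0.08700, u=1.13791, d=0.87881, q=0.47581, disc=e^(-rΔt)=0.99791
k=9 terminal: V=max(K-S,0) → 55.2698 44.3609 30.2356 11.9457 0.0000 0.0000 0.0000 0.0000 0.0000 0.0000
k=8: j=0 S=42.1028 intr=50.1672 cont=49.9747 V=50.1672[EX]; j=1 S=54.5162 intr=37.7538 cont=37.5614 V=37.7538[EX]; j=2 S=70.5894 intr=21.6806 cont=21.4881 V=21.6806[EX]; j=3 S=91.4016 intr=0.8684 cont=6.2487 V=6.2487[hold]; j=4 S=118.3500 intr=0.0000 cont=0.0000 V=0.0000[hold]; j=5 S=153.2437 intr=0.0000 cont=0.0000 V=0.0000[hold]; j=6 S=198.4252 intr=0.0000 cont=0.0000 V=0.0000[hold]; j=7 S=256.9278 intr=0.0000 cont=0.0000 V=0.0000[hold]; j=8 S=332.6789 intr=0.0000 cont=0.0000 V=0.0000[hold]  S*(8)=70.5894
k=7: j=0 S=47.9091 intr=44.3609 cont=44.1684 V=44.3609[EX]; j=1 S=62.0344 intr=30.2356 cont=30.0431 V=30.2356[EX]; j=2 S=80.3243 intr=11.9457 cont=14.3080 V=14.3080[hold]; j=3 S=104.0067 intr=0.0000 cont=3.2687 V=3.2687[hold]; j=4 S=134.6714 intr=0.0000 cont=0.0000 V=0.0000[hold]; j=5 S=174.3772 intr=0.0000 cont=0.0000 V=0.0000[hold]; j=6 S=225.7896 intr=0.0000 cont=0.0000 V=0.0000[hold]; j=7 S=292.3601 intr=0.0000 cont=0.0000 V=0.0000[hold]  S*(7)=62.0344
k=6: j=0 S=54.5162 intr=37.7538 cont=37.5614 V=37.7538[EX]; j=1 S=70.5894 intr=21.6806 cont=22.6097 V=22.6097[hold]; j=2 S=91.4016 intr=0.8684 cont=9.0364 V=9.0364[hold]; j=3 S=118.3500 intr=0.0000 cont=1.7098 V=1.7098[hold]; j=4 S=153.2437 intr=0.0000 cont=0.0000 V=0.0000[hold]; j=5 S=198.4252 intr=0.0000 cont=0.0000 V=0.0000[hold]; j=6 S=256.9278 intr=0.0000 cont=0.0000 V=0.0000[hold]  S*(6)=54.5162
k=5: j=0 S=62.0344 intr=30.2356 cont=30.4843 V=30.4843[hold]; j=1 S=80.3243 intr=11.9457 cont=16.1177 V=16.1177[hold]; j=2 S=104.0067 intr=0.0000 cont=5.5387 V=5.5387[hold]; j=3 S=134.6714 intr=0.0000 cont=0.8944 V=0.8944[hold]; j=4 S=174.3772 intr=0.0000 cont=0.0000 V=0.0000[hold]; j=5 S=225.7896 intr=0.0000 cont=0.0000 V=0.0000[hold]  S*(5)=-
k=4: j=0 S=70.5894 intr=21.6806 cont=23.5992 V=23.5992[hold]; j=1 S=91.4016 intr=0.8684 cont=11.0610 V=11.0610[hold]; j=2 S=118.3500 intr=0.0000 cont=3.3219 V=3.3219[hold]; j=3 S=153.2437 intr=0.0000 cont=0.4678 V=0.4678[hold]; j=4 S=198.4252 intr=0.0000 cont=0.0000 V=0.0000[hold]  S*(4)=-
k=3: j=0 S=80.3243 intr=11.9457 cont=17.5965 V=17.5965[hold]; j=1 S=104.0067 intr=0.0000 cont=7.3632 V=7.3632[hold]; j=2 S=134.6714 intr=0.0000 cont=1.9598 V=1.9598[hold]; j=3 S=174.3772 intr=0.0000 cont=0.2447 V=0.2447[hold]  S*(3)=-
k=2: j=0 S=91.4016 intr=0.8684 cont=12.7008 V=12.7008[hold]; j=1 S=118.3500 intr=0.0000 cont=4.7822 V=4.7822[hold]; j=2 S=153.2437 intr=0.0000 cont=1.1414 V=1.1414[hold]  S*(2)=-
k=1: j=0 S=104.0067 intr=0.0000 cont=8.9144 V=8.9144[hold]; j=1 S=134.6714 intr=0.0000 cont=3.0435 V=3.0435[hold]  S*(1)=-
k=0: j=0 S=118.3500 intr=0.0000 cont=6.1082 V=6.1082[hold]  S*(0)=-

price = 6.1082
boundary = - - - - - - 54.5162 62.0344 70.5894
tree:
6.1082
8.9144 3.0435
12.7008 4.7822 1.1414
17.5965 7.3632 1.9598 0.2447
23.5992 11.0610 3.3219 0.4678 0.0000
30.4843 16.1177 5.5387 0.8944 0.0000 0.0000
37.7538 22.6097 9.0364 1.7098 0.0000 0.0000 0.0000
44.3609 30.2356 14.3080 3.2687 0.0000 0.0000 0.0000 0.0000
50.1672 37.7538 21.6806 6.2487 0.0000 0.0000 0.0000 0.0000 0.0000
55.2698 44.3609 30.2356 11.9457 0.0000 0.0000 0.0000 0.0000 0.0000 0.0000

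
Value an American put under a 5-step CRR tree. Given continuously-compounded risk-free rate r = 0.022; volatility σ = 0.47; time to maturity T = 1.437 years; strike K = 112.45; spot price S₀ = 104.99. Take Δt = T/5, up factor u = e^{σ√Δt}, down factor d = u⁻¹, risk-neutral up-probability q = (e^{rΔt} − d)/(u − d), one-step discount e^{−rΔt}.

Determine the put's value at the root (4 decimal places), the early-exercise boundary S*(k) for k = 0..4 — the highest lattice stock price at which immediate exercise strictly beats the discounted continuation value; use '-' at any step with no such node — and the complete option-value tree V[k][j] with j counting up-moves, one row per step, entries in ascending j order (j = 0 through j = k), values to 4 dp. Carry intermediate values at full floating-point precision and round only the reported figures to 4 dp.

Δt=0.28740  u=1.28655  d=0.77727  q=0.44979  discount=0.99370
step 5 (expiry): payoffs max(K−S,0) = 82.6640 63.1478 30.8443 0.0000 0.0000 0.0000
step 4: (k=4,j=0): S=38.3212, (K−S)⁺=74.1288, hold=73.4201 ⇒ V=74.1288 exercise | (k=4,j=1): S=63.4298, (K−S)⁺=49.0202, hold=48.3114 ⇒ V=49.0202 exercise | (k=4,j=2): S=104.9900, (K−S)⁺=7.4600, hold=16.8637 ⇒ V=16.8637 continue | (k=4,j=3): S=173.7811, (K−S)⁺=0.0000, hold=0.0000 ⇒ V=0.0000 continue | (k=4,j=4): S=287.6451, (K−S)⁺=0.0000, hold=0.0000 ⇒ V=0.0000 continue  boundary S*=63.4298
step 3: (k=3,j=0): S=49.3022, (K−S)⁺=63.1478, hold=62.4391 ⇒ V=63.1478 exercise | (k=3,j=1): S=81.6057, (K−S)⁺=30.8443, hold=34.3386 ⇒ V=34.3386 continue | (k=3,j=2): S=135.0751, (K−S)⁺=0.0000, hold=9.2200 ⇒ V=9.2200 continue | (k=3,j=3): S=223.5783, (K−S)⁺=0.0000, hold=0.0000 ⇒ V=0.0000 continue  boundary S*=49.3022
step 2: (k=2,j=0): S=63.4298, (K−S)⁺=49.0202, hold=49.8733 ⇒ V=49.8733 continue | (k=2,j=1): S=104.9900, (K−S)⁺=7.4600, hold=22.8952 ⇒ V=22.8952 continue | (k=2,j=2): S=173.7811, (K−S)⁺=0.0000, hold=5.0409 ⇒ V=5.0409 continue  boundary S*=-
step 1: (k=1,j=0): S=81.6057, (K−S)⁺=30.8443, hold=37.5008 ⇒ V=37.5008 continue | (k=1,j=1): S=135.0751, (K−S)⁺=0.0000, hold=14.7708 ⇒ V=14.7708 continue  boundary S*=-
step 0: (k=0,j=0): S=104.9900, (K−S)⁺=7.4600, hold=27.1050 ⇒ V=27.1050 continue  boundary S*=-

price = 27.1050
boundary = - - - 49.3022 63.4298
tree:
27.1050
37.5008 14.7708
49.8733 22.8952 5.0409
63.1478 34.3386 9.2200 0.0000
74.1288 49.0202 16.8637 0.0000 0.0000
82.6640 63.1478 30.8443 0.0000 0.0000 0.0000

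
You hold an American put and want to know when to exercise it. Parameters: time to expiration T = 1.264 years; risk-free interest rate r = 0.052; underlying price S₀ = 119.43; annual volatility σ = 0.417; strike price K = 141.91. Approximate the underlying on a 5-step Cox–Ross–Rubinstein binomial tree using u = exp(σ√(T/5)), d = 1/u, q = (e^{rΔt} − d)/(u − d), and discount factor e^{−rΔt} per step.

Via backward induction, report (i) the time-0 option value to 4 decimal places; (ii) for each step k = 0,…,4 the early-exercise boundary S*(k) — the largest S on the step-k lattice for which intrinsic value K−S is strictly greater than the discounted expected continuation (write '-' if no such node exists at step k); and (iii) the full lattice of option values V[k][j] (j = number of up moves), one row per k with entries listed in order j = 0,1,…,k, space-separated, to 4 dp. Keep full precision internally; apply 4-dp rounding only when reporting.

Δt=0.25280  u=1.23326  d=0.81086  q=0.47910  discount=0.98694
step 5 (expiry): payoffs max(K−S,0) = 100.0467 78.2385 45.0694 0.0000 0.0000 0.0000
step 4: (k=4,j=0): S=51.6285, (K−S)⁺=90.2815, hold=88.4283 ⇒ V=90.2815 exercise | (k=4,j=1): S=78.5238, (K−S)⁺=63.3862, hold=61.5329 ⇒ V=63.3862 exercise | (k=4,j=2): S=119.4300, (K−S)⁺=22.4800, hold=23.1700 ⇒ V=23.1700 continue | (k=4,j=3): S=181.6459, (K−S)⁺=0.0000, hold=0.0000 ⇒ V=0.0000 continue | (k=4,j=4): S=276.2725, (K−S)⁺=0.0000, hold=0.0000 ⇒ V=0.0000 continue  boundary S*=78.5238
step 3: (k=3,j=0): S=63.6715, (K−S)⁺=78.2385, hold=76.3852 ⇒ V=78.2385 exercise | (k=3,j=1): S=96.8406, (K−S)⁺=45.0694, hold=43.5424 ⇒ V=45.0694 exercise | (k=3,j=2): S=147.2887, (K−S)⁺=0.0000, hold=11.9116 ⇒ V=11.9116 continue | (k=3,j=3): S=224.0173, (K−S)⁺=0.0000, hold=0.0000 ⇒ V=0.0000 continue  boundary S*=96.8406
step 2: (k=2,j=0): S=78.5238, (K−S)⁺=63.3862, hold=61.5329 ⇒ V=63.3862 exercise | (k=2,j=1): S=119.4300, (K−S)⁺=22.4800, hold=28.8024 ⇒ V=28.8024 continue | (k=2,j=2): S=181.6459, (K−S)⁺=0.0000, hold=6.1237 ⇒ V=6.1237 continue  boundary S*=78.5238
step 1: (k=1,j=0): S=96.8406, (K−S)⁺=45.0694, hold=46.2056 ⇒ V=46.2056 continue | (k=1,j=1): S=147.2887, (K−S)⁺=0.0000, hold=17.7027 ⇒ V=17.7027 continue  boundary S*=-
step 0: (k=0,j=0): S=119.4300, (K−S)⁺=22.4800, hold=32.1248 ⇒ V=32.1248 continue  boundary S*=-

price = 32.1248
boundary = - - 78.5238 96.8406 78.5238
tree:
32.1248
46.2056 17.7027
63.3862 28.8024 6.1237
78.2385 45.0694 11.9116 0.0000
90.2815 63.3862 23.1700 0.0000 0.0000
100.0467 78.2385 45.0694 0.0000 0.0000 0.0000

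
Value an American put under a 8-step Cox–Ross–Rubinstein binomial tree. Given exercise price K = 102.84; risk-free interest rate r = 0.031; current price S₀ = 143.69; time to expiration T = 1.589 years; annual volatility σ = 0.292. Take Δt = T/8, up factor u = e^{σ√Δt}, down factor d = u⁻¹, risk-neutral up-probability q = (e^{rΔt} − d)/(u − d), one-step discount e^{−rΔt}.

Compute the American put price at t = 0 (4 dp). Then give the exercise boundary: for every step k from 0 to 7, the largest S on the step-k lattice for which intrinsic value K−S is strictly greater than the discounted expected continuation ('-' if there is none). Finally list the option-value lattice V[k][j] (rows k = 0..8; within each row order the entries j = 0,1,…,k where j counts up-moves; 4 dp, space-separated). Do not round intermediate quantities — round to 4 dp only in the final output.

Δt=0.19862  u=1.13898  d=0.87798  q=0.49118  discount=0.99386
step 8 (expiry): payoffs max(K−S,0) = 52.1076 37.0256 17.4600 0.0000 0.0000 0.0000 0.0000 0.0000 0.0000
step 7: (k=7,j=0): S=57.7834, (K−S)⁺=45.0566, hold=44.4253 ⇒ V=45.0566 exercise | (k=7,j=1): S=74.9615, (K−S)⁺=27.8785, hold=27.2472 ⇒ V=27.8785 exercise | (k=7,j=2): S=97.2464, (K−S)⁺=5.5936, hold=8.8296 ⇒ V=8.8296 continue | (k=7,j=3): S=126.1563, (K−S)⁺=0.0000, hold=0.0000 ⇒ V=0.0000 continue | (k=7,j=4): S=163.6606, (K−S)⁺=0.0000, hold=0.0000 ⇒ V=0.0000 continue | (k=7,j=5): S=212.3144, (K−S)⁺=0.0000, hold=0.0000 ⇒ V=0.0000 continue | (k=7,j=6): S=275.4323, (K−S)⁺=0.0000, hold=0.0000 ⇒ V=0.0000 continue | (k=7,j=7): S=357.3141, (K−S)⁺=0.0000, hold=0.0000 ⇒ V=0.0000 continue  boundary S*=74.9615
step 6: (k=6,j=0): S=65.8144, (K−S)⁺=37.0256, hold=36.3944 ⇒ V=37.0256 exercise | (k=6,j=1): S=85.3800, (K−S)⁺=17.4600, hold=18.4084 ⇒ V=18.4084 continue | (k=6,j=2): S=110.7621, (K−S)⁺=0.0000, hold=4.4651 ⇒ V=4.4651 continue | (k=6,j=3): S=143.6900, (K−S)⁺=0.0000, hold=0.0000 ⇒ V=0.0000 continue | (k=6,j=4): S=186.4068, (K−S)⁺=0.0000, hold=0.0000 ⇒ V=0.0000 continue | (k=6,j=5): S=241.8228, (K−S)⁺=0.0000, hold=0.0000 ⇒ V=0.0000 continue | (k=6,j=6): S=313.7130, (K−S)⁺=0.0000, hold=0.0000 ⇒ V=0.0000 continue  boundary S*=65.8144
step 5: (k=5,j=0): S=74.9615, (K−S)⁺=27.8785, hold=27.7102 ⇒ V=27.8785 exercise | (k=5,j=1): S=97.2464, (K−S)⁺=5.5936, hold=11.4889 ⇒ V=11.4889 continue | (k=5,j=2): S=126.1563, (K−S)⁺=0.0000, hold=2.2580 ⇒ V=2.2580 continue | (k=5,j=3): S=163.6606, (K−S)⁺=0.0000, hold=0.0000 ⇒ V=0.0000 continue | (k=5,j=4): S=212.3144, (K−S)⁺=0.0000, hold=0.0000 ⇒ V=0.0000 continue | (k=5,j=5): S=275.4323, (K−S)⁺=0.0000, hold=0.0000 ⇒ V=0.0000 continue  boundary S*=74.9615
step 4: (k=4,j=0): S=85.3800, (K−S)⁺=17.4600, hold=19.7066 ⇒ V=19.7066 continue | (k=4,j=1): S=110.7621, (K−S)⁺=0.0000, hold=6.9122 ⇒ V=6.9122 continue | (k=4,j=2): S=143.6900, (K−S)⁺=0.0000, hold=1.1419 ⇒ V=1.1419 continue | (k=4,j=3): S=186.4068, (K−S)⁺=0.0000, hold=0.0000 ⇒ V=0.0000 continue | (k=4,j=4): S=241.8228, (K−S)⁺=0.0000, hold=0.0000 ⇒ V=0.0000 continue  boundary S*=-
step 3: (k=3,j=0): S=97.2464, (K−S)⁺=5.5936, hold=13.3399 ⇒ V=13.3399 continue | (k=3,j=1): S=126.1563, (K−S)⁺=0.0000, hold=4.0529 ⇒ V=4.0529 continue | (k=3,j=2): S=163.6606, (K−S)⁺=0.0000, hold=0.5775 ⇒ V=0.5775 continue | (k=3,j=3): S=212.3144, (K−S)⁺=0.0000, hold=0.0000 ⇒ V=0.0000 continue  boundary S*=-
step 2: (k=2,j=0): S=110.7621, (K−S)⁺=0.0000, hold=8.7245 ⇒ V=8.7245 continue | (k=2,j=1): S=143.6900, (K−S)⁺=0.0000, hold=2.3315 ⇒ V=2.3315 continue | (k=2,j=2): S=186.4068, (K−S)⁺=0.0000, hold=0.2920 ⇒ V=0.2920 continue  boundary S*=-
step 1: (k=1,j=0): S=126.1563, (K−S)⁺=0.0000, hold=5.5501 ⇒ V=5.5501 continue | (k=1,j=1): S=163.6606, (K−S)⁺=0.0000, hold=1.3216 ⇒ V=1.3216 continue  boundary S*=-
step 0: (k=0,j=0): S=143.6900, (K−S)⁺=0.0000, hold=3.4518 ⇒ V=3.4518 continue  boundary S*=-

price = 3.4518
boundary = - - - - - 74.9615 65.8144 74.9615
tree:
3.4518
5.5501 1.3216
8.7245 2.3315 0.2920
13.3399 4.0529 0.5775 0.0000
19.7066 6.9122 1.1419 0.0000 0.0000
27.8785 11.4889 2.2580 0.0000 0.0000 0.0000
37.0256 18.4084 4.4651 0.0000 0.0000 0.0000 0.0000
45.0566 27.8785 8.8296 0.0000 0.0000 0.0000 0.0000 0.0000
52.1076 37.0256 17.4600 0.0000 0.0000 0.0000 0.0000 0.0000 0.0000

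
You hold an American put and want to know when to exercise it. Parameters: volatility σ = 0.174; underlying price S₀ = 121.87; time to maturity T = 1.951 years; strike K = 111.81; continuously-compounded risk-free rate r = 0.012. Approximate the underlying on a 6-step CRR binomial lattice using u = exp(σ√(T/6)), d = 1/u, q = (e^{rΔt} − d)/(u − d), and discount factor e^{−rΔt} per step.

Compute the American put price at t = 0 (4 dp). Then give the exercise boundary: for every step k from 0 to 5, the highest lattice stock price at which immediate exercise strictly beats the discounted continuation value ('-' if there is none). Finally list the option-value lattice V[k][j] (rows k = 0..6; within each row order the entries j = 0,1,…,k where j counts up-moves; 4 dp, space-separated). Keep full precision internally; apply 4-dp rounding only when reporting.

price = 6.4571
boundary = - - - - 81.9470 90.4948
tree:
6.4571
10.0246 2.8668
15.0719 4.9521 0.7611
21.7644 8.3602 1.5127 0.0000
29.8630 13.6702 3.0064 0.0000 0.0000
37.6035 21.3152 5.9752 0.0000 0.0000 0.0000
44.6129 29.8630 11.8756 0.0000 0.0000 0.0000 0.0000

Δt=0.32517, u=1.10431, d=0.90554, q=0.49488, disc=e^(-rΔt)=0.99611
k=6 terminal: V=max(K-S,0) → 44.6129 29.8630 11.8756 0.0000 0.0000 0.0000 0.0000
k=5: j=0 S=74.2065 intr=37.6035 cont=37.1681 V=37.6035[EX]; j=1 S=90.4948 intr=21.3152 cont=20.8797 V=21.3152[EX]; j=2 S=110.3585 intr=1.4515 cont=5.9752 V=5.9752[hold]; j=3 S=134.5823 intr=0.0000 cont=0.0000 V=0.0000[hold]; j=4 S=164.1231 intr=0.0000 cont=0.0000 V=0.0000[hold]; j=5 S=200.1483 intr=0.0000 cont=0.0000 V=0.0000[hold]  S*(5)=90.4948
k=4: j=0 S=81.9470 intr=29.8630 cont=29.4276 V=29.8630[EX]; j=1 S=99.9344 intr=11.8756 cont=13.6702 V=13.6702[hold]; j=2 S=121.8700 intr=0.0000 cont=3.0064 V=3.0064[hold]; j=3 S=148.6205 intr=0.0000 cont=0.0000 V=0.0000[hold]; j=4 S=181.2428 intr=0.0000 cont=0.0000 V=0.0000[hold]  S*(4)=81.9470
k=3: j=0 S=90.4948 intr=21.3152 cont=21.7644 V=21.7644[hold]; j=1 S=110.3585 intr=1.4515 cont=8.3602 V=8.3602[hold]; j=2 S=134.5823 intr=0.0000 cont=1.5127 V=1.5127[hold]; j=3 S=164.1231 intr=0.0000 cont=0.0000 V=0.0000[hold]  S*(3)=-
k=2: j=0 S=99.9344 intr=11.8756 cont=15.0719 V=15.0719[hold]; j=1 S=121.8700 intr=0.0000 cont=4.9521 V=4.9521[hold]; j=2 S=148.6205 intr=0.0000 cont=0.7611 V=0.7611[hold]  S*(2)=-
k=1: j=0 S=110.3585 intr=1.4515 cont=10.0246 V=10.0246[hold]; j=1 S=134.5823 intr=0.0000 cont=2.8668 V=2.8668[hold]  S*(1)=-
k=0: j=0 S=121.8700 intr=0.0000 cont=6.4571 V=6.4571[hold]  S*(0)=-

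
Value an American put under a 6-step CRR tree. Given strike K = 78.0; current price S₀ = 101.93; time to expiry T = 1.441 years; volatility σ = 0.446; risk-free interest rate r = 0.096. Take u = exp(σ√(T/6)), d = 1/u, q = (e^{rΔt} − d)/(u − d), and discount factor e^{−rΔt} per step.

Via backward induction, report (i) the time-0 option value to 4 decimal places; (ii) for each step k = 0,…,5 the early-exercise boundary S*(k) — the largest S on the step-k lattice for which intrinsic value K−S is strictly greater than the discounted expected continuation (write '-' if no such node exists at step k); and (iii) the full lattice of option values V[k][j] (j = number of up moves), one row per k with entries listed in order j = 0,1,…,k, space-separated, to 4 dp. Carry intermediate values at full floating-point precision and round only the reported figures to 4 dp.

Δt=0.24017, u=1.24430, d=0.80367, q=0.49851, disc=e^(-rΔt)=0.97721
k=6 terminal: V=max(K-S,0) → 50.5363 35.4787 12.1654 0.0000 0.0000 0.0000 0.0000
k=5: j=0 S=34.1730 intr=43.8270 cont=42.0492 V=43.8270[EX]; j=1 S=52.9091 intr=25.0909 cont=23.3131 V=25.0909[EX]; j=2 S=81.9178 intr=0.0000 cont=5.9618 V=5.9618[hold]; j=3 S=126.8311 intr=0.0000 cont=0.0000 V=0.0000[hold]; j=4 S=196.3693 intr=0.0000 cont=0.0000 V=0.0000[hold]; j=5 S=304.0335 intr=0.0000 cont=0.0000 V=0.0000[hold]  S*(5)=52.9091
k=4: j=0 S=42.5213 intr=35.4787 cont=33.7009 V=35.4787[EX]; j=1 S=65.8346 intr=12.1654 cont=15.2004 V=15.2004[hold]; j=2 S=101.9300 intr=0.0000 cont=2.9217 V=2.9217[hold]; j=3 S=157.8156 intr=0.0000 cont=0.0000 V=0.0000[hold]; j=4 S=244.3417 intr=0.0000 cont=0.0000 V=0.0000[hold]  S*(4)=42.5213
k=3: j=0 S=52.9091 intr=25.0909 cont=24.7916 V=25.0909[EX]; j=1 S=81.9178 intr=0.0000 cont=8.8724 V=8.8724[hold]; j=2 S=126.8311 intr=0.0000 cont=1.4318 V=1.4318[hold]; j=3 S=196.3693 intr=0.0000 cont=0.0000 V=0.0000[hold]  S*(3)=52.9091
k=2: j=0 S=65.8346 intr=12.1654 cont=16.6183 V=16.6183[hold]; j=1 S=101.9300 intr=0.0000 cont=5.0455 V=5.0455[hold]; j=2 S=157.8156 intr=0.0000 cont=0.7017 V=0.7017[hold]  S*(2)=-
k=1: j=0 S=81.9178 intr=0.0000 cont=10.6019 V=10.6019[hold]; j=1 S=126.8311 intr=0.0000 cont=2.8144 V=2.8144[hold]  S*(1)=-
k=0: j=0 S=101.9300 intr=0.0000 cont=6.5666 V=6.5666[hold]  S*(0)=-

price = 6.5666
boundary = - - - 52.9091 42.5213 52.9091
tree:
6.5666
10.6019 2.8144
16.6183 5.0455 0.7017
25.0909 8.8724 1.4318 0.0000
35.4787 15.2004 2.9217 0.0000 0.0000
43.8270 25.0909 5.9618 0.0000 0.0000 0.0000
50.5363 35.4787 12.1654 0.0000 0.0000 0.0000 0.0000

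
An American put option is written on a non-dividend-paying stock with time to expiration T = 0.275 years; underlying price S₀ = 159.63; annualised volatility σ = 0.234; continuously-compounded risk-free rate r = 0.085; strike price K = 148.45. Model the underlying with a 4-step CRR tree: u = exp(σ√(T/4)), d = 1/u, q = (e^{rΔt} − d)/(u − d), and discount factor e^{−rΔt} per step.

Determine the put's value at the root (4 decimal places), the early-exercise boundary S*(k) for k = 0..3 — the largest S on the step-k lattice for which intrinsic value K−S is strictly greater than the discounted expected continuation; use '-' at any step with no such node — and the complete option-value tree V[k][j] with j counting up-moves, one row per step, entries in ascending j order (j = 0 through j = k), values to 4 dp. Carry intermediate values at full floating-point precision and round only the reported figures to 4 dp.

Δt=0.06875, u=1.06328, d=0.94049, q=0.53240, disc=e^(-rΔt)=0.99417
k=4 terminal: V=max(K-S,0) → 23.5595 7.2541 0.0000 0.0000 0.0000
k=3: j=0 S=132.7932 intr=15.6568 cont=14.7919 V=15.6568[EX]; j=1 S=150.1303 intr=0.0000 cont=3.3723 V=3.3723[hold]; j=2 S=169.7309 intr=0.0000 cont=0.0000 V=0.0000[hold]; j=3 S=191.8904 intr=0.0000 cont=0.0000 V=0.0000[hold]  S*(3)=132.7932
k=2: j=0 S=141.1959 intr=7.2541 cont=9.0635 V=9.0635[hold]; j=1 S=159.6300 intr=0.0000 cont=1.5677 V=1.5677[hold]; j=2 S=180.4709 intr=0.0000 cont=0.0000 V=0.0000[hold]  S*(2)=-
k=1: j=0 S=150.1303 intr=0.0000 cont=5.0432 V=5.0432[hold]; j=1 S=169.7309 intr=0.0000 cont=0.7288 V=0.7288[hold]  S*(1)=-
k=0: j=0 S=159.6300 intr=0.0000 cont=2.7302 V=2.7302[hold]  S*(0)=-

price = 2.7302
boundary = - - - 132.7932
tree:
2.7302
5.0432 0.7288
9.0635 1.5677 0.0000
15.6568 3.3723 0.0000 0.0000
23.5595 7.2541 0.0000 0.0000 0.0000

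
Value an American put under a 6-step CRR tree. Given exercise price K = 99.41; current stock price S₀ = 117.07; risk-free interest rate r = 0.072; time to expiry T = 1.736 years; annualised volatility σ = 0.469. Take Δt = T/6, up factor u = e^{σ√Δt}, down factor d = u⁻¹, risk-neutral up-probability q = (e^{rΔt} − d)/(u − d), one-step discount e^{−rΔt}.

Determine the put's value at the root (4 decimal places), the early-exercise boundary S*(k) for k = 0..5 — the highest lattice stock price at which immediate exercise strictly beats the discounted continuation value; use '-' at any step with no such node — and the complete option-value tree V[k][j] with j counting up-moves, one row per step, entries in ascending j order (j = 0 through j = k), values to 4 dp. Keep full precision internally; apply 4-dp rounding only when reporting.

Δt=0.28933  u=1.28695  d=0.77703  q=0.47855  discount=0.97938
step 6 (expiry): payoffs max(K−S,0) = 73.6421 56.7323 28.7256 0.0000 0.0000 0.0000 0.0000
step 5: (k=5,j=0): S=33.1620, (K−S)⁺=66.2480, hold=64.1986 ⇒ V=66.2480 exercise | (k=5,j=1): S=54.9240, (K−S)⁺=44.4860, hold=42.4365 ⇒ V=44.4860 exercise | (k=5,j=2): S=90.9671, (K−S)⁺=8.4429, hold=14.6703 ⇒ V=14.6703 continue | (k=5,j=3): S=150.6630, (K−S)⁺=0.0000, hold=0.0000 ⇒ V=0.0000 continue | (k=5,j=4): S=249.5335, (K−S)⁺=0.0000, hold=0.0000 ⇒ V=0.0000 continue | (k=5,j=5): S=413.2864, (K−S)⁺=0.0000, hold=0.0000 ⇒ V=0.0000 continue  boundary S*=54.9240
step 4: (k=4,j=0): S=42.6777, (K−S)⁺=56.7323, hold=54.6828 ⇒ V=56.7323 exercise | (k=4,j=1): S=70.6844, (K−S)⁺=28.7256, hold=29.5948 ⇒ V=29.5948 continue | (k=4,j=2): S=117.0700, (K−S)⁺=0.0000, hold=7.4922 ⇒ V=7.4922 continue | (k=4,j=3): S=193.8955, (K−S)⁺=0.0000, hold=0.0000 ⇒ V=0.0000 continue | (k=4,j=4): S=321.1368, (K−S)⁺=0.0000, hold=0.0000 ⇒ V=0.0000 continue  boundary S*=42.6777
step 3: (k=3,j=0): S=54.9240, (K−S)⁺=44.4860, hold=42.8439 ⇒ V=44.4860 exercise | (k=3,j=1): S=90.9671, (K−S)⁺=8.4429, hold=18.6256 ⇒ V=18.6256 continue | (k=3,j=2): S=150.6630, (K−S)⁺=0.0000, hold=3.8263 ⇒ V=3.8263 continue | (k=3,j=3): S=249.5335, (K−S)⁺=0.0000, hold=0.0000 ⇒ V=0.0000 continue  boundary S*=54.9240
step 2: (k=2,j=0): S=70.6844, (K−S)⁺=28.7256, hold=31.4486 ⇒ V=31.4486 continue | (k=2,j=1): S=117.0700, (K−S)⁺=0.0000, hold=11.3054 ⇒ V=11.3054 continue | (k=2,j=2): S=193.8955, (K−S)⁺=0.0000, hold=1.9541 ⇒ V=1.9541 continue  boundary S*=-
step 1: (k=1,j=0): S=90.9671, (K−S)⁺=8.4429, hold=21.3595 ⇒ V=21.3595 continue | (k=1,j=1): S=150.6630, (K−S)⁺=0.0000, hold=6.6896 ⇒ V=6.6896 continue  boundary S*=-
step 0: (k=0,j=0): S=117.0700, (K−S)⁺=0.0000, hold=14.0436 ⇒ V=14.0436 continue  boundary S*=-

price = 14.0436
boundary = - - - 54.9240 42.6777 54.9240
tree:
14.0436
21.3595 6.6896
31.4486 11.3054 1.9541
44.4860 18.6256 3.8263 0.0000
56.7323 29.5948 7.4922 0.0000 0.0000
66.2480 44.4860 14.6703 0.0000 0.0000 0.0000
73.6421 56.7323 28.7256 0.0000 0.0000 0.0000 0.0000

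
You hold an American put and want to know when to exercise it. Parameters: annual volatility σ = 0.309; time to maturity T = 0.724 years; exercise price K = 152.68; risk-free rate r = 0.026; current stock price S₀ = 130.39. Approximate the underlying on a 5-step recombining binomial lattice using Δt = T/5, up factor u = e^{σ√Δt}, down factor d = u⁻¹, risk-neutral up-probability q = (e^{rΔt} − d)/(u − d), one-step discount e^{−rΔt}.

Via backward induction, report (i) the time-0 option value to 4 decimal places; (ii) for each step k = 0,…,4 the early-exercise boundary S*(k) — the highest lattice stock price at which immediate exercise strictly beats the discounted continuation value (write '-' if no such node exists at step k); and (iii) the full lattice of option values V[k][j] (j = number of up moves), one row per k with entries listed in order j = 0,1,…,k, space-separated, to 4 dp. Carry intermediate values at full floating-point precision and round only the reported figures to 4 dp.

params: Δt=0.14480 u=1.12477 d=0.88907 q=0.48664 e^(-rΔt)=0.99624
t_5 payoffs: 80.2502 61.0478 36.7545 6.0207 0.0000 0.0000
t_4: node(4,0) S=81.4672 payoff=71.2128 vs cont=70.6391 → 71.2128 [stop]  node(4,1) S=103.0655 payoff=49.6145 vs cont=49.0407 → 49.6145 [stop]  node(4,2) S=130.3900 payoff=22.2900 vs cont=21.7163 → 22.2900 [stop]  node(4,3) S=164.9587 payoff=0.0000 vs cont=3.0791 → 3.0791 [wait]  node(4,4) S=208.6921 payoff=0.0000 vs cont=0.0000 → 0.0000 [wait]  ⇒ S*(4)=130.3900
t_3: node(3,0) S=91.6322 payoff=61.0478 vs cont=60.4741 → 61.0478 [stop]  node(3,1) S=115.9255 payoff=36.7545 vs cont=36.1808 → 36.7545 [stop]  node(3,2) S=146.6593 payoff=6.0207 vs cont=12.8926 → 12.8926 [wait]  node(3,3) S=185.5413 payoff=0.0000 vs cont=1.5748 → 1.5748 [wait]  ⇒ S*(3)=115.9255
t_2: node(2,0) S=103.0655 payoff=49.6145 vs cont=49.0407 → 49.6145 [stop]  node(2,1) S=130.3900 payoff=22.2900 vs cont=25.0479 → 25.0479 [wait]  node(2,2) S=164.9587 payoff=0.0000 vs cont=7.3571 → 7.3571 [wait]  ⇒ S*(2)=103.0655
t_1: node(1,0) S=115.9255 payoff=36.7545 vs cont=37.5179 → 37.5179 [wait]  node(1,1) S=146.6593 payoff=6.0207 vs cont=16.3771 → 16.3771 [wait]  ⇒ S*(1)=-
t_0: node(0,0) S=130.3900 payoff=22.2900 vs cont=27.1276 → 27.1276 [wait]  ⇒ S*(0)=-

price = 27.1276
boundary = - - 103.0655 115.9255 130.3900
tree:
27.1276
37.5179 16.3771
49.6145 25.0479 7.3571
61.0478 36.7545 12.8926 1.5748
71.2128 49.6145 22.2900 3.0791 0.0000
80.2502 61.0478 36.7545 6.0207 0.0000 0.0000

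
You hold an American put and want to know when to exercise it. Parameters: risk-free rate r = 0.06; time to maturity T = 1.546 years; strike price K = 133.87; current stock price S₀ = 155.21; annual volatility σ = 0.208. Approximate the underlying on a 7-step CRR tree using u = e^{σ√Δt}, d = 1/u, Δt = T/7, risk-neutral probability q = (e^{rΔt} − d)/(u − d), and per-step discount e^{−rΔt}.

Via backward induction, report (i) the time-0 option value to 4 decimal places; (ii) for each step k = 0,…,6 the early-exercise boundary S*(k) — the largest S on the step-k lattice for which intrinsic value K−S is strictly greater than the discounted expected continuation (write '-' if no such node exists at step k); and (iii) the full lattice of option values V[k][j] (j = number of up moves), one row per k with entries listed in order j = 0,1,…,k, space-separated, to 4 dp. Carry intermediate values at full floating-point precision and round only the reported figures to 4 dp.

price = 3.7505
boundary = - - - - 104.9807 115.7610 104.9807
tree:
3.7505
6.5848 1.4639
11.2256 2.8517 0.3352
18.4407 5.4460 0.7445 0.0000
28.8893 10.1243 1.6533 0.0000 0.0000
38.6656 18.1090 3.6718 0.0000 0.0000 0.0000
47.5315 28.8893 8.1543 0.0000 0.0000 0.0000 0.0000
55.5717 38.6656 18.1090 0.0000 0.0000 0.0000 0.0000 0.0000

Δt=0.22086, u=1.10269, d=0.90688, q=0.54371, disc=e^(-rΔt)=0.98684
k=7 terminal: V=max(K-S,0) → 55.5717 38.6656 18.1090 0.0000 0.0000 0.0000 0.0000 0.0000
k=6: j=0 S=86.3385 intr=47.5315 cont=45.7692 V=47.5315[EX]; j=1 S=104.9807 intr=28.8893 cont=27.1270 V=28.8893[EX]; j=2 S=127.6482 intr=6.2218 cont=8.1543 V=8.1543[hold]; j=3 S=155.2100 intr=0.0000 cont=0.0000 V=0.0000[hold]; j=4 S=188.7230 intr=0.0000 cont=0.0000 V=0.0000[hold]; j=5 S=229.4720 intr=0.0000 cont=0.0000 V=0.0000[hold]; j=6 S=279.0196 intr=0.0000 cont=0.0000 V=0.0000[hold]  S*(6)=104.9807
k=5: j=0 S=95.2044 intr=38.6656 cont=36.9033 V=38.6656[EX]; j=1 S=115.7610 intr=18.1090 cont=17.3836 V=18.1090[EX]; j=2 S=140.7561 intr=0.0000 cont=3.6718 V=3.6718[hold]; j=3 S=171.1481 intr=0.0000 cont=0.0000 V=0.0000[hold]; j=4 S=208.1025 intr=0.0000 cont=0.0000 V=0.0000[hold]; j=5 S=253.0360 intr=0.0000 cont=0.0000 V=0.0000[hold]  S*(5)=115.7610
k=4: j=0 S=104.9807 intr=28.8893 cont=27.1270 V=28.8893[EX]; j=1 S=127.6482 intr=6.2218 cont=10.1243 V=10.1243[hold]; j=2 S=155.2100 intr=0.0000 cont=1.6533 V=1.6533[hold]; j=3 S=188.7230 intr=0.0000 cont=0.0000 V=0.0000[hold]; j=4 S=229.4720 intr=0.0000 cont=0.0000 V=0.0000[hold]  S*(4)=104.9807
k=3: j=0 S=115.7610 intr=18.1090 cont=18.4407 V=18.4407[hold]; j=1 S=140.7561 intr=0.0000 cont=5.4460 V=5.4460[hold]; j=2 S=171.1481 intr=0.0000 cont=0.7445 V=0.7445[hold]; j=3 S=208.1025 intr=0.0000 cont=0.0000 V=0.0000[hold]  S*(3)=-
k=2: j=0 S=127.6482 intr=6.2218 cont=11.2256 V=11.2256[hold]; j=1 S=155.2100 intr=0.0000 cont=2.8517 V=2.8517[hold]; j=2 S=188.7230 intr=0.0000 cont=0.3352 V=0.3352[hold]  S*(2)=-
k=1: j=0 S=140.7561 intr=0.0000 cont=6.5848 V=6.5848[hold]; j=1 S=171.1481 intr=0.0000 cont=1.4639 V=1.4639[hold]  S*(1)=-
k=0: j=0 S=155.2100 intr=0.0000 cont=3.7505 V=3.7505[hold]  S*(0)=-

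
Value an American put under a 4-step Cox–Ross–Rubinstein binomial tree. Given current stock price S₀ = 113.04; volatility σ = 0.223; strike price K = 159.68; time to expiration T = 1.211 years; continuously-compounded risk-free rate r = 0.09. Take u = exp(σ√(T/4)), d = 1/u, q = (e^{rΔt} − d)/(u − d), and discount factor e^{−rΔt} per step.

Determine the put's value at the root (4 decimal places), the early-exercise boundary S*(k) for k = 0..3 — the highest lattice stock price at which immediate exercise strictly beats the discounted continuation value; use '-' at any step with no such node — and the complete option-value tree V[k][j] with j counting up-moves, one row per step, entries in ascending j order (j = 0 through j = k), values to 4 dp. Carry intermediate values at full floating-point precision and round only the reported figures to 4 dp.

Δt=0.30275  u=1.13055  d=0.88453  q=0.58164  discount=0.97312
step 4 (expiry): payoffs max(K−S,0) = 90.4843 71.2386 46.6400 15.1997 0.0000
step 3: (k=3,j=0): S=78.2289, (K−S)⁺=81.4511, hold=77.1589 ⇒ V=81.4511 exercise | (k=3,j=1): S=99.9871, (K−S)⁺=59.6929, hold=55.4008 ⇒ V=59.6929 exercise | (k=3,j=2): S=127.7969, (K−S)⁺=31.8831, hold=27.5909 ⇒ V=31.8831 exercise | (k=3,j=3): S=163.3416, (K−S)⁺=0.0000, hold=6.1880 ⇒ V=6.1880 continue  boundary S*=127.7969
step 2: (k=2,j=0): S=88.4414, (K−S)⁺=71.2386, hold=66.9464 ⇒ V=71.2386 exercise | (k=2,j=1): S=113.0400, (K−S)⁺=46.6400, hold=42.3479 ⇒ V=46.6400 exercise | (k=2,j=2): S=144.4803, (K−S)⁺=15.1997, hold=16.4825 ⇒ V=16.4825 continue  boundary S*=113.0400
step 1: (k=1,j=0): S=99.9871, (K−S)⁺=59.6929, hold=55.4008 ⇒ V=59.6929 exercise | (k=1,j=1): S=127.7969, (K−S)⁺=31.8831, hold=28.3170 ⇒ V=31.8831 exercise  boundary S*=127.7969
step 0: (k=0,j=0): S=113.0400, (K−S)⁺=46.6400, hold=42.3479 ⇒ V=46.6400 exercise  boundary S*=113.0400

price = 46.6400
boundary = 113.0400 127.7969 113.0400 127.7969
tree:
46.6400
59.6929 31.8831
71.2386 46.6400 16.4825
81.4511 59.6929 31.8831 6.1880
90.4843 71.2386 46.6400 15.1997 0.0000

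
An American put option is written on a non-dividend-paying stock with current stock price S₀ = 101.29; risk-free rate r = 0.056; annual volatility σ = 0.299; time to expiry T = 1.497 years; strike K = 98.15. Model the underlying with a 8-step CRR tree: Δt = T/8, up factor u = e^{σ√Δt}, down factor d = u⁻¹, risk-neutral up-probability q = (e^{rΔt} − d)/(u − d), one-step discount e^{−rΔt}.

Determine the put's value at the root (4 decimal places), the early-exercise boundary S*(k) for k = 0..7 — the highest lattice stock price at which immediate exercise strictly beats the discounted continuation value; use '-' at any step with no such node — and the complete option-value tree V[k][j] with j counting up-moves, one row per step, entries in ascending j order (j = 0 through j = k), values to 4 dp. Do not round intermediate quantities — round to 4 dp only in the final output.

price = 9.7412
boundary = - - - 68.7148 60.3779 68.7148 78.2028 68.7148
tree:
9.7412
14.5668 5.2754
21.0942 8.5550 2.2124
29.4352 13.4633 3.9847 0.5439
37.7721 20.3988 7.0338 1.1179 0.0000
45.0975 29.4352 12.0808 2.2976 0.0000 0.0000
51.5342 37.7721 19.9472 4.7222 0.0000 0.0000 0.0000
57.1899 45.0975 29.4352 9.7054 0.0000 0.0000 0.0000 0.0000
62.1594 51.5342 37.7721 19.9472 0.0000 0.0000 0.0000 0.0000 0.0000

params: Δt=0.18713 u=1.13808 d=0.87867 q=0.50832 e^(-rΔt)=0.98958
t_8 payoffs: 62.1594 51.5342 37.7721 19.9472 0.0000 0.0000 0.0000 0.0000 0.0000
t_7: node(7,0) S=40.9601 payoff=57.1899 vs cont=56.1667 → 57.1899 [stop]  node(7,1) S=53.0525 payoff=45.0975 vs cont=44.0744 → 45.0975 [stop]  node(7,2) S=68.7148 payoff=29.4352 vs cont=28.4121 → 29.4352 [stop]  node(7,3) S=89.0009 payoff=9.1491 vs cont=9.7054 → 9.7054 [wait]  node(7,4) S=115.2760 payoff=0.0000 vs cont=0.0000 → 0.0000 [wait]  node(7,5) S=149.3080 payoff=0.0000 vs cont=0.0000 → 0.0000 [wait]  node(7,6) S=193.3871 payoff=0.0000 vs cont=0.0000 → 0.0000 [wait]  node(7,7) S=250.4794 payoff=0.0000 vs cont=0.0000 → 0.0000 [wait]  ⇒ S*(7)=68.7148
t_6: node(6,0) S=46.6158 payoff=51.5342 vs cont=50.5110 → 51.5342 [stop]  node(6,1) S=60.3779 payoff=37.7721 vs cont=36.7490 → 37.7721 [stop]  node(6,2) S=78.2028 payoff=19.9472 vs cont=19.2039 → 19.9472 [stop]  node(6,3) S=101.2900 payoff=0.0000 vs cont=4.7222 → 4.7222 [wait]  node(6,4) S=131.1931 payoff=0.0000 vs cont=0.0000 → 0.0000 [wait]  node(6,5) S=169.9242 payoff=0.0000 vs cont=0.0000 → 0.0000 [wait]  node(6,6) S=220.0897 payoff=0.0000 vs cont=0.0000 → 0.0000 [wait]  ⇒ S*(6)=78.2028
t_5: node(5,0) S=53.0525 payoff=45.0975 vs cont=44.0744 → 45.0975 [stop]  node(5,1) S=68.7148 payoff=29.4352 vs cont=28.4121 → 29.4352 [stop]  node(5,2) S=89.0009 payoff=9.1491 vs cont=12.0808 → 12.0808 [wait]  node(5,3) S=115.2760 payoff=0.0000 vs cont=2.2976 → 2.2976 [wait]  node(5,4) S=149.3080 payoff=0.0000 vs cont=0.0000 → 0.0000 [wait]  node(5,5) S=193.3871 payoff=0.0000 vs cont=0.0000 → 0.0000 [wait]  ⇒ S*(5)=68.7148
t_4: node(4,0) S=60.3779 payoff=37.7721 vs cont=36.7490 → 37.7721 [stop]  node(4,1) S=78.2028 payoff=19.9472 vs cont=20.3988 → 20.3988 [wait]  node(4,2) S=101.2900 payoff=0.0000 vs cont=7.0338 → 7.0338 [wait]  node(4,3) S=131.1931 payoff=0.0000 vs cont=1.1179 → 1.1179 [wait]  node(4,4) S=169.9242 payoff=0.0000 vs cont=0.0000 → 0.0000 [wait]  ⇒ S*(4)=60.3779
t_3: node(3,0) S=68.7148 payoff=29.4352 vs cont=28.6393 → 29.4352 [stop]  node(3,1) S=89.0009 payoff=9.1491 vs cont=13.4633 → 13.4633 [wait]  node(3,2) S=115.2760 payoff=0.0000 vs cont=3.9847 → 3.9847 [wait]  node(3,3) S=149.3080 payoff=0.0000 vs cont=0.5439 → 0.5439 [wait]  ⇒ S*(3)=68.7148
t_2: node(2,0) S=78.2028 payoff=19.9472 vs cont=21.0942 → 21.0942 [wait]  node(2,1) S=101.2900 payoff=0.0000 vs cont=8.5550 → 8.5550 [wait]  node(2,2) S=131.1931 payoff=0.0000 vs cont=2.2124 → 2.2124 [wait]  ⇒ S*(2)=-
t_1: node(1,0) S=89.0009 payoff=9.1491 vs cont=14.5668 → 14.5668 [wait]  node(1,1) S=115.2760 payoff=0.0000 vs cont=5.2754 → 5.2754 [wait]  ⇒ S*(1)=-
t_0: node(0,0) S=101.2900 payoff=0.0000 vs cont=9.7412 → 9.7412 [wait]  ⇒ S*(0)=-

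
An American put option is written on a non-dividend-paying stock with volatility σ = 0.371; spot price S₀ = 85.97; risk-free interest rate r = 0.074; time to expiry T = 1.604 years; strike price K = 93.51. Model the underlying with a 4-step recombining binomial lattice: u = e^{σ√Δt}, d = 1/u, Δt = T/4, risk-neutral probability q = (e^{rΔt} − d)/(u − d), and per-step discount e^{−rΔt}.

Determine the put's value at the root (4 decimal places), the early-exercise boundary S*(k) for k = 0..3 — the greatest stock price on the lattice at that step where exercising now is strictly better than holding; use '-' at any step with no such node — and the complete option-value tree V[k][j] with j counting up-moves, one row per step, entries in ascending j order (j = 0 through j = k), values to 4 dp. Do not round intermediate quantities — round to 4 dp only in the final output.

Δt=0.40100  u=1.26483  d=0.79062  q=0.50505  discount=0.97076
step 4 (expiry): payoffs max(K−S,0) = 59.9189 39.7715 7.5400 0.0000 0.0000
step 3: (k=3,j=0): S=42.4869, (K−S)⁺=51.0231, hold=48.2890 ⇒ V=51.0231 exercise | (k=3,j=1): S=67.9699, (K−S)⁺=25.5401, hold=22.8061 ⇒ V=25.5401 exercise | (k=3,j=2): S=108.7370, (K−S)⁺=0.0000, hold=3.6228 ⇒ V=3.6228 continue | (k=3,j=3): S=173.9557, (K−S)⁺=0.0000, hold=0.0000 ⇒ V=0.0000 continue  boundary S*=67.9699
step 2: (k=2,j=0): S=53.7385, (K−S)⁺=39.7715, hold=37.0374 ⇒ V=39.7715 exercise | (k=2,j=1): S=85.9700, (K−S)⁺=7.5400, hold=14.0477 ⇒ V=14.0477 continue | (k=2,j=2): S=137.5334, (K−S)⁺=0.0000, hold=1.7407 ⇒ V=1.7407 continue  boundary S*=53.7385
step 1: (k=1,j=0): S=67.9699, (K−S)⁺=25.5401, hold=25.9967 ⇒ V=25.9967 continue | (k=1,j=1): S=108.7370, (K−S)⁺=0.0000, hold=7.6031 ⇒ V=7.6031 continue  boundary S*=-
step 0: (k=0,j=0): S=85.9700, (K−S)⁺=7.5400, hold=16.2185 ⇒ V=16.2185 continue  boundary S*=-

price = 16.2185
boundary = - - 53.7385 67.9699
tree:
16.2185
25.9967 7.6031
39.7715 14.0477 1.7407
51.0231 25.5401 3.6228 0.0000
59.9189 39.7715 7.5400 0.0000 0.0000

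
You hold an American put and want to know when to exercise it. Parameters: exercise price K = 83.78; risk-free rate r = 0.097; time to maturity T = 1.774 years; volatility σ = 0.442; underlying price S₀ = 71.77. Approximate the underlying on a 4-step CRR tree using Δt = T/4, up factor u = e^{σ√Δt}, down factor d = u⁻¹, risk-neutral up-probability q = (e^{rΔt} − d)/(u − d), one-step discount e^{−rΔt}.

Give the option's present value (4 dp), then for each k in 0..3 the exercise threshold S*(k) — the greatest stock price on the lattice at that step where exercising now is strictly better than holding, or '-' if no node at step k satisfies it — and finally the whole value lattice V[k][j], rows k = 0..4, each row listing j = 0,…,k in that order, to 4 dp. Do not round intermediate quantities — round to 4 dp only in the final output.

Δt=0.44350  u=1.34226  d=0.74501  q=0.50054  discount=0.95789
step 4 (expiry): payoffs max(K−S,0) = 61.6695 43.9445 12.0100 0.0000 0.0000
step 3: (k=3,j=0): S=29.6780, (K−S)⁺=54.1020, hold=50.5742 ⇒ V=54.1020 exercise | (k=3,j=1): S=53.4696, (K−S)⁺=30.3104, hold=26.7827 ⇒ V=30.3104 exercise | (k=3,j=2): S=96.3339, (K−S)⁺=0.0000, hold=5.7459 ⇒ V=5.7459 continue | (k=3,j=3): S=173.5606, (K−S)⁺=0.0000, hold=0.0000 ⇒ V=0.0000 continue  boundary S*=53.4696
step 2: (k=2,j=0): S=39.8355, (K−S)⁺=43.9445, hold=40.4167 ⇒ V=43.9445 exercise | (k=2,j=1): S=71.7700, (K−S)⁺=12.0100, hold=17.2563 ⇒ V=17.2563 continue | (k=2,j=2): S=129.3049, (K−S)⁺=0.0000, hold=2.7490 ⇒ V=2.7490 continue  boundary S*=39.8355
step 1: (k=1,j=0): S=53.4696, (K−S)⁺=30.3104, hold=29.2981 ⇒ V=30.3104 exercise | (k=1,j=1): S=96.3339, (K−S)⁺=0.0000, hold=9.5740 ⇒ V=9.5740 continue  boundary S*=53.4696
step 0: (k=0,j=0): S=71.7700, (K−S)⁺=12.0100, hold=19.0918 ⇒ V=19.0918 continue  boundary S*=-

price = 19.0918
boundary = - 53.4696 39.8355 53.4696
tree:
19.0918
30.3104 9.5740
43.9445 17.2563 2.7490
54.1020 30.3104 5.7459 0.0000
61.6695 43.9445 12.0100 0.0000 0.0000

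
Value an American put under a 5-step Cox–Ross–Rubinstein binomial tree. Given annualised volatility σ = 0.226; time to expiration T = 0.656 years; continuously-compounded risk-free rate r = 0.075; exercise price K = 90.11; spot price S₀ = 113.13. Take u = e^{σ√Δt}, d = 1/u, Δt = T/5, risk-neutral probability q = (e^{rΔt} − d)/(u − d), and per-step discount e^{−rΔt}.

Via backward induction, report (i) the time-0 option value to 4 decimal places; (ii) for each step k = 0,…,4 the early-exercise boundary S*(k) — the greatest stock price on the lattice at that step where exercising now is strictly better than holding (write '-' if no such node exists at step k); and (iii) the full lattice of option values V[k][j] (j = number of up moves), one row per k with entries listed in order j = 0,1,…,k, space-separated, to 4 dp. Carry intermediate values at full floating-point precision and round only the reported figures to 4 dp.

price = 0.5180
boundary = - - - - 81.5401
tree:
0.5180
1.0554 0.0696
2.1373 0.1527 0.0000
4.2978 0.3351 0.0000 0.0000
8.5699 0.7354 0.0000 0.0000 0.0000
14.9789 1.6142 0.0000 0.0000 0.0000 0.0000

Δt=0.13120, u=1.08530, d=0.92140, q=0.53988, disc=e^(-rΔt)=0.99021
k=5 terminal: V=max(K-S,0) → 14.9789 1.6142 0.0000 0.0000 0.0000 0.0000
k=4: j=0 S=81.5401 intr=8.5699 cont=7.6876 V=8.5699[EX]; j=1 S=96.0449 intr=0.0000 cont=0.7354 V=0.7354[hold]; j=2 S=113.1300 intr=0.0000 cont=0.0000 V=0.0000[hold]; j=3 S=133.2543 intr=0.0000 cont=0.0000 V=0.0000[hold]; j=4 S=156.9583 intr=0.0000 cont=0.0000 V=0.0000[hold]  S*(4)=81.5401
k=3: j=0 S=88.4958 intr=1.6142 cont=4.2978 V=4.2978[hold]; j=1 S=104.2380 intr=0.0000 cont=0.3351 V=0.3351[hold]; j=2 S=122.7805 intr=0.0000 cont=0.0000 V=0.0000[hold]; j=3 S=144.6215 intr=0.0000 cont=0.0000 V=0.0000[hold]  S*(3)=-
k=2: j=0 S=96.0449 intr=0.0000 cont=2.1373 V=2.1373[hold]; j=1 S=113.1300 intr=0.0000 cont=0.1527 V=0.1527[hold]; j=2 S=133.2543 intr=0.0000 cont=0.0000 V=0.0000[hold]  S*(2)=-
k=1: j=0 S=104.2380 intr=0.0000 cont=1.0554 V=1.0554[hold]; j=1 S=122.7805 intr=0.0000 cont=0.0696 V=0.0696[hold]  S*(1)=-
k=0: j=0 S=113.1300 intr=0.0000 cont=0.5180 V=0.5180[hold]  S*(0)=-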